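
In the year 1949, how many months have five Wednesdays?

4

A month has five Wednesdays exactly when Wednesday falls within its first (length − 28) days.
Jan: 31 days, starts Sat → 5 of Sat, Sun, Mon
Feb: 28 days, starts Tue → 5 of (none)
Mar: 31 days, starts Tue → 5 of Tue, Wed, Thu ✓
Apr: 30 days, starts Fri → 5 of Fri, Sat
May: 31 days, starts Sun → 5 of Sun, Mon, Tue
Jun: 30 days, starts Wed → 5 of Wed, Thu ✓
Jul: 31 days, starts Fri → 5 of Fri, Sat, Sun
Aug: 31 days, starts Mon → 5 of Mon, Tue, Wed ✓
Sep: 30 days, starts Thu → 5 of Thu, Fri
Oct: 31 days, starts Sat → 5 of Sat, Sun, Mon
Nov: 30 days, starts Tue → 5 of Tue, Wed ✓
Dec: 31 days, starts Thu → 5 of Thu, Fri, Sat
Months with five Wednesdays: Mar, Jun, Aug, Nov.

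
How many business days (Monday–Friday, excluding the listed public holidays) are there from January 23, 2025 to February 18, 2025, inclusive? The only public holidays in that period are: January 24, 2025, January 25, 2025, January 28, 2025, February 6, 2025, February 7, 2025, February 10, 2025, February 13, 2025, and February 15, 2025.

January 23, 2025 is a Thursday.
That's 27 days from start to end, counting both.
27 = 7 × 3 + 6, so there are 3 full weeks plus 6 extra days.
Each full week contributes 5 weekdays (Mon–Fri): 3 × 5 = 15.
The 6 extra days are Thu, Fri, Sat, Sun, Mon, Tue — 4 of them qualify.
Total: 15 + 4 = 19.
Holidays: January 24, 2025 (Fri); January 25, 2025 (Sat); January 28, 2025 (Tue); February 6, 2025 (Thu); February 7, 2025 (Fri); February 10, 2025 (Mon); February 13, 2025 (Thu); February 15, 2025 (Sat).
6 of the 8 holidays fall on weekdays; the rest are weekends and were already excluded.
Business days: 19 − 6 = 13.

13 business days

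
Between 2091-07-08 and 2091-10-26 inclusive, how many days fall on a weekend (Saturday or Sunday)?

2091-07-08 is a Sunday.
The range spans 111 days (inclusive of both endpoints).
111 = 7 × 15 + 6, so there are 15 full weeks plus 6 extra days.
Each full week contributes 2 weekend days (Sat, Sun): 15 × 2 = 30.
The 6 extra days are Sunday, Monday, Tuesday, Wednesday, Thursday, Friday — 1 of them qualifies.
Total: 30 + 1 = 31.

31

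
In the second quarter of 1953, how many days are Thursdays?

13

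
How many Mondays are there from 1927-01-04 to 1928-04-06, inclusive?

1927-01-04 is a Tuesday.
The range spans 459 days (inclusive of both endpoints).
459 = 7 × 65 + 4, so there are 65 full weeks plus 4 extra days.
Each full week contributes one Monday: 65 so far.
The 4 extra days are Tue, Wed, Thu, Fri — none qualify.
Total: 65 + 0 = 65.

65 Mondays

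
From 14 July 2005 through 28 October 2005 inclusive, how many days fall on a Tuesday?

15 Tuesdays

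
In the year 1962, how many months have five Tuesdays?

A month has five Tuesdays exactly when Tuesday falls within its first (length − 28) days.
Jan: 31 days, starts Mon → 5 of Mon, Tue, Wed ✓
Feb: 28 days, starts Thu → 5 of (none)
Mar: 31 days, starts Thu → 5 of Thu, Fri, Sat
Apr: 30 days, starts Sun → 5 of Sun, Mon
May: 31 days, starts Tue → 5 of Tue, Wed, Thu ✓
Jun: 30 days, starts Fri → 5 of Fri, Sat
Jul: 31 days, starts Sun → 5 of Sun, Mon, Tue ✓
Aug: 31 days, starts Wed → 5 of Wed, Thu, Fri
Sep: 30 days, starts Sat → 5 of Sat, Sun
Oct: 31 days, starts Mon → 5 of Mon, Tue, Wed ✓
Nov: 30 days, starts Thu → 5 of Thu, Fri
Dec: 31 days, starts Sat → 5 of Sat, Sun, Mon
Months with five Tuesdays: Jan, May, Jul, Oct.

4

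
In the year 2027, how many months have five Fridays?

5

A month has five Fridays exactly when Friday falls within its first (length − 28) days.
Jan: 31 days, starts Fri → 5 of Fri, Sat, Sun ✓
Feb: 28 days, starts Mon → 5 of (none)
Mar: 31 days, starts Mon → 5 of Mon, Tue, Wed
Apr: 30 days, starts Thu → 5 of Thu, Fri ✓
May: 31 days, starts Sat → 5 of Sat, Sun, Mon
Jun: 30 days, starts Tue → 5 of Tue, Wed
Jul: 31 days, starts Thu → 5 of Thu, Fri, Sat ✓
Aug: 31 days, starts Sun → 5 of Sun, Mon, Tue
Sep: 30 days, starts Wed → 5 of Wed, Thu
Oct: 31 days, starts Fri → 5 of Fri, Sat, Sun ✓
Nov: 30 days, starts Mon → 5 of Mon, Tue
Dec: 31 days, starts Wed → 5 of Wed, Thu, Fri ✓
Months with five Fridays: Jan, Apr, Jul, Oct, Dec.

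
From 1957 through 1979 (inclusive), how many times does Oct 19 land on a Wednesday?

3

Day of week of October 19 in each year:
1957: Sat, 1958: Sun, 1959: Mon, 1960: Wed ✓, 1961: Thu, 1962: Fri, 1963: Sat, 1964: Mon, 1965: Tue, 1966: Wed ✓, 1967: Thu, 1968: Sat, 1969: Sun, 1970: Mon, 1971: Tue, 1972: Thu, 1973: Fri, 1974: Sat, 1975: Sun, 1976: Tue, 1977: Wed ✓, 1978: Thu, 1979: Fri
Wednesdays: 1960, 1966, 1977.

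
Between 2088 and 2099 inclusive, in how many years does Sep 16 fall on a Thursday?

Day of week of September 16 in each year:
2088: Thu ✓, 2089: Fri, 2090: Sat, 2091: Sun, 2092: Tue, 2093: Wed, 2094: Thu ✓, 2095: Fri, 2096: Sun, 2097: Mon, 2098: Tue, 2099: Wed
Thursdays: 2088, 2094.

2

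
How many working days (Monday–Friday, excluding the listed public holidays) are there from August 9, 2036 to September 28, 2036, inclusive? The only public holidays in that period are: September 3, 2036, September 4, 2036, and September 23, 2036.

August 9, 2036 is a Saturday.
The range spans 51 days (inclusive of both endpoints).
51 = 7 × 7 + 2, so there are 7 full weeks plus 2 extra days.
Each full week contributes 5 weekdays (Mon–Fri): 7 × 5 = 35.
The 2 extra days are Saturday, Sunday — none qualify.
Total: 35 + 0 = 35.
Holidays: September 3, 2036 (Wed); September 4, 2036 (Thu); September 23, 2036 (Tue).
All 3 holidays fall on weekdays, so subtract 3.
Business days: 35 − 3 = 32.

32 working days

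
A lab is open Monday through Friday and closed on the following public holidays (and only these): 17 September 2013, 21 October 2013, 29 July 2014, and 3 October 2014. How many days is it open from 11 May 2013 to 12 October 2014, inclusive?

11 May 2013 is a Saturday.
That's 520 days from start to end, counting both.
520 = 7 × 74 + 2, so there are 74 full weeks plus 2 extra days.
Each full week contributes 5 weekdays (Mon–Fri): 74 × 5 = 370.
The 2 extra days are Saturday, Sunday — none qualify.
Total: 370 + 0 = 370.
Holidays: 17 September 2013 (Tue); 21 October 2013 (Mon); 29 July 2014 (Tue); 3 October 2014 (Fri).
All 4 holidays fall on weekdays, so subtract 4.
Business days: 370 − 4 = 366.

366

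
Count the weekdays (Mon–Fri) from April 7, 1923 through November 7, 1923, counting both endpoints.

April 7, 1923 is a Saturday.
That's 215 days from start to end, counting both.
215 = 7 × 30 + 5, so there are 30 full weeks plus 5 extra days.
Each full week contributes 5 weekdays (Mon–Fri): 30 × 5 = 150.
The 5 extra days are Sat, Sun, Mon, Tue, Wed — 3 of them qualify.
Total: 150 + 3 = 153.

153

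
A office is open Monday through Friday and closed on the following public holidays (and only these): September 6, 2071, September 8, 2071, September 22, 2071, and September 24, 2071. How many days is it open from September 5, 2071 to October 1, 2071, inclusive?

September 5, 2071 is a Saturday.
The range spans 27 days (inclusive of both endpoints).
27 = 7 × 3 + 6, so there are 3 full weeks plus 6 extra days.
Each full week contributes 5 weekdays (Mon–Fri): 3 × 5 = 15.
The 6 extra days are Saturday, Sunday, Monday, Tuesday, Wednesday, Thursday — 4 of them qualify.
Total: 15 + 4 = 19.
Holidays: September 6, 2071 (Sun); September 8, 2071 (Tue); September 22, 2071 (Tue); September 24, 2071 (Thu).
3 of the 4 holidays fall on weekdays; the rest are weekends and were already excluded.
Business days: 19 − 3 = 16.

16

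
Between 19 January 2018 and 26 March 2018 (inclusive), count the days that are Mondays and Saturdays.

20

19 January 2018 is a Friday.
From 19 January 2018 to 26 March 2018 is 67 days inclusive.
67 = 7 × 9 + 4, so there are 9 full weeks plus 4 extra days.
Each full week contributes 2 days from the set (Mon, Sat): 9 × 2 = 18.
The 4 extra days are Friday, Saturday, Sunday, Monday — 2 of them qualify.
Total: 18 + 2 = 20.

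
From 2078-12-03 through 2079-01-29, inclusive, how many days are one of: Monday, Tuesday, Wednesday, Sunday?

2078-12-03 is a Saturday.
That's 58 days from start to end, counting both.
58 = 7 × 8 + 2, so there are 8 full weeks plus 2 extra days.
Each full week contributes 4 days from the set (Mon, Tue, Wed, Sun): 8 × 4 = 32.
The 2 extra days are Saturday, Sunday — 1 of them qualifies.
Total: 32 + 1 = 33.

33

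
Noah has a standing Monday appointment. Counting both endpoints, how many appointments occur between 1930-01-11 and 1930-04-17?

14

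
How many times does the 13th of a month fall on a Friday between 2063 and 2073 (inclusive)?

Friday-the-13ths by year:
2063: Apr, Jul
2064: Jun
2065: Feb, Mar, Nov
2066: Aug
2067: May
2068: Jan, Apr, Jul
2069: Sep, Dec
2070: Jun
2071: Feb, Mar, Nov
2072: May
2073: Jan, Oct

20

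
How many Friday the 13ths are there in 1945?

The 13th falls on a Friday when the month's 13th has weekday Fri.
Jan 13 is Sat; Feb 13 is Tue; Mar 13 is Tue; Apr 13 is Fri ✓; May 13 is Sun; Jun 13 is Wed; Jul 13 is Fri ✓; Aug 13 is Mon; Sep 13 is Thu; Oct 13 is Sat; Nov 13 is Tue; Dec 13 is Thu.
Friday the 13ths: Apr, Jul.

2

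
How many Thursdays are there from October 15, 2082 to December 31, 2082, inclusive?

October 15, 2082 is a Thursday.
That's 78 days from start to end, counting both.
78 = 7 × 11 + 1, so there are 11 full weeks plus 1 extra day.
Each full week contributes one Thursday: 11 so far.
The 1 extra day is Thursday — 1 of them qualifies.
Total: 11 + 1 = 12.

12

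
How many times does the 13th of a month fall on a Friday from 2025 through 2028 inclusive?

6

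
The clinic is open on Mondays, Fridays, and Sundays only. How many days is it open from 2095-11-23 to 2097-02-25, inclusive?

2095-11-23 is a Wednesday.
From 2095-11-23 to 2097-02-25 is 461 days inclusive.
461 = 7 × 65 + 6, so there are 65 full weeks plus 6 extra days.
Each full week contributes 3 days from the set (Mon, Fri, Sun): 65 × 3 = 195.
The 6 extra days are Wednesday, Thursday, Friday, Saturday, Sunday, Monday — 3 of them qualify.
Total: 195 + 3 = 198.

198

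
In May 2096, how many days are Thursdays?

5

May 1, 2096 is a Tuesday.
The range spans 31 days (inclusive of both endpoints).
31 = 7 × 4 + 3, so there are 4 full weeks plus 3 extra days.
Each full week contributes one Thursday: 4 so far.
The 3 extra days are Tue, Wed, Thu — 1 of them qualifies.
Total: 4 + 1 = 5.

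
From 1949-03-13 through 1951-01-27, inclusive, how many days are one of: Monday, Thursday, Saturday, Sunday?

392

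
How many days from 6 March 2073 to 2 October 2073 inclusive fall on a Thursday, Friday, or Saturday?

90

6 March 2073 is a Monday.
From 6 March 2073 to 2 October 2073 is 211 days inclusive.
211 = 7 × 30 + 1, so there are 30 full weeks plus 1 extra day.
Each full week contributes 3 days from the set (Thu, Fri, Sat): 30 × 3 = 90.
The 1 extra day is Monday — none qualify.
Total: 90 + 0 = 90.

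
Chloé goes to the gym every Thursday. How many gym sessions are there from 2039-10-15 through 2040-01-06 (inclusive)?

2039-10-15 is a Saturday.
From 2039-10-15 to 2040-01-06 is 84 days inclusive.
84 = 7 × 12, so the span is exactly 12 full weeks.
Each full week contributes one Thursday: 12 so far.
Total: 12.

12 Thursdays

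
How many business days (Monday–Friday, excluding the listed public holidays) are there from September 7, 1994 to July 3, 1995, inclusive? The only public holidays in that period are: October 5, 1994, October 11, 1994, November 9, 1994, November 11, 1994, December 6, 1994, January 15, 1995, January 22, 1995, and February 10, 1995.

208

September 7, 1994 is a Wednesday.
That's 300 days from start to end, counting both.
300 = 7 × 42 + 6, so there are 42 full weeks plus 6 extra days.
Each full week contributes 5 weekdays (Mon–Fri): 42 × 5 = 210.
The 6 extra days are Wednesday, Thursday, Friday, Saturday, Sunday, Monday — 4 of them qualify.
Total: 210 + 4 = 214.
Holidays: October 5, 1994 (Wed); October 11, 1994 (Tue); November 9, 1994 (Wed); November 11, 1994 (Fri); December 6, 1994 (Tue); January 15, 1995 (Sun); January 22, 1995 (Sun); February 10, 1995 (Fri).
6 of the 8 holidays fall on weekdays; the rest are weekends and were already excluded.
Business days: 214 − 6 = 208.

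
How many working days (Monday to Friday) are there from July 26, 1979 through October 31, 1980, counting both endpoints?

July 26, 1979 is a Thursday.
That's 464 days from start to end, counting both.
464 = 7 × 66 + 2, so there are 66 full weeks plus 2 extra days.
Each full week contributes 5 weekdays (Mon–Fri): 66 × 5 = 330.
The 2 extra days are Thursday, Friday — 2 of them qualify.
Total: 330 + 2 = 332.

332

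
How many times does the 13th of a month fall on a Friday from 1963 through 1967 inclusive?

Friday-the-13ths by year:
1963: Sep, Dec
1964: Mar, Nov
1965: Aug
1966: May
1967: Jan, Oct

8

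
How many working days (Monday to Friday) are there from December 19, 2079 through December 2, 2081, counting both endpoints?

December 19, 2079 is a Tuesday.
The range spans 715 days (inclusive of both endpoints).
715 = 7 × 102 + 1, so there are 102 full weeks plus 1 extra day.
Each full week contributes 5 weekdays (Mon–Fri): 102 × 5 = 510.
The 1 extra day is Tue — 1 of them qualifies.
Total: 510 + 1 = 511.

511 weekdays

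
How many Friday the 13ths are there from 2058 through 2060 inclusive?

Friday-the-13ths by year:
2058: Sep, Dec
2059: Jun
2060: Feb, Aug

5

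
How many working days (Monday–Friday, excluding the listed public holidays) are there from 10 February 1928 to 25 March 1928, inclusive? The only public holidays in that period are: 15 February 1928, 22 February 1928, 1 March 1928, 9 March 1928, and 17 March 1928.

27

10 February 1928 is a Friday.
The range spans 45 days (inclusive of both endpoints).
45 = 7 × 6 + 3, so there are 6 full weeks plus 3 extra days.
Each full week contributes 5 weekdays (Mon–Fri): 6 × 5 = 30.
The 3 extra days are Friday, Saturday, Sunday — 1 of them qualifies.
Total: 30 + 1 = 31.
Holidays: 15 February 1928 (Wed); 22 February 1928 (Wed); 1 March 1928 (Thu); 9 March 1928 (Fri); 17 March 1928 (Sat).
4 of the 5 holidays fall on weekdays; the rest are weekends and were already excluded.
Business days: 31 − 4 = 27.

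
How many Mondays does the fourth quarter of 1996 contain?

13

October 1, 1996 is a Tuesday.
From October 1, 1996 to December 31, 1996 is 92 days inclusive.
92 = 7 × 13 + 1, so there are 13 full weeks plus 1 extra day.
Each full week contributes one Monday: 13 so far.
The 1 extra day is Tue — none qualify.
Total: 13 + 0 = 13.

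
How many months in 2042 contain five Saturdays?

4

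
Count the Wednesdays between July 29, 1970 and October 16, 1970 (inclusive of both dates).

12 Wednesdays

July 29, 1970 is a Wednesday.
From July 29, 1970 to October 16, 1970 is 80 days inclusive.
80 = 7 × 11 + 3, so there are 11 full weeks plus 3 extra days.
Each full week contributes one Wednesday: 11 so far.
The 3 extra days are Wednesday, Thursday, Friday — 1 of them qualifies.
Total: 11 + 1 = 12.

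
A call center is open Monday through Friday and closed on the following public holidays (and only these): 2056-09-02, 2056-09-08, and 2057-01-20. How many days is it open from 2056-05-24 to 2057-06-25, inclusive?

283

2056-05-24 is a Wednesday.
The range spans 398 days (inclusive of both endpoints).
398 = 7 × 56 + 6, so there are 56 full weeks plus 6 extra days.
Each full week contributes 5 weekdays (Mon–Fri): 56 × 5 = 280.
The 6 extra days are Wed, Thu, Fri, Sat, Sun, Mon — 4 of them qualify.
Total: 280 + 4 = 284.
Holidays: 2056-09-02 (Sat); 2056-09-08 (Fri); 2057-01-20 (Sat).
1 of the 3 holidays fall on weekdays; the rest are weekends and were already excluded.
Business days: 284 − 1 = 283.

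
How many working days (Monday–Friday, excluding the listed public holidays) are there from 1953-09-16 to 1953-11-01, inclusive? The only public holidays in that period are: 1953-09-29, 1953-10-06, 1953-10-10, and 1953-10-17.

1953-09-16 is a Wednesday.
That's 47 days from start to end, counting both.
47 = 7 × 6 + 5, so there are 6 full weeks plus 5 extra days.
Each full week contributes 5 weekdays (Mon–Fri): 6 × 5 = 30.
The 5 extra days are Wednesday, Thursday, Friday, Saturday, Sunday — 3 of them qualify.
Total: 30 + 3 = 33.
Holidays: 1953-09-29 (Tue); 1953-10-06 (Tue); 1953-10-10 (Sat); 1953-10-17 (Sat).
2 of the 4 holidays fall on weekdays; the rest are weekends and were already excluded.
Business days: 33 − 2 = 31.

31 working days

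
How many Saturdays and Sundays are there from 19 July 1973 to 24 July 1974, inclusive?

106

19 July 1973 is a Thursday.
The range spans 371 days (inclusive of both endpoints).
371 = 7 × 53, so the span is exactly 53 full weeks.
Each full week contributes 2 weekend days (Sat, Sun): 53 × 2 = 106.
Total: 106.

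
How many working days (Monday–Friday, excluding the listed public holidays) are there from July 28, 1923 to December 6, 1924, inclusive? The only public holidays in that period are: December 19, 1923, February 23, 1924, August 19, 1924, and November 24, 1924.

July 28, 1923 is a Saturday.
The range spans 498 days (inclusive of both endpoints).
498 = 7 × 71 + 1, so there are 71 full weeks plus 1 extra day.
Each full week contributes 5 weekdays (Mon–Fri): 71 × 5 = 355.
The 1 extra day is Saturday — none qualify.
Total: 355 + 0 = 355.
Holidays: December 19, 1923 (Wed); February 23, 1924 (Sat); August 19, 1924 (Tue); November 24, 1924 (Mon).
3 of the 4 holidays fall on weekdays; the rest are weekends and were already excluded.
Business days: 355 − 3 = 352.

352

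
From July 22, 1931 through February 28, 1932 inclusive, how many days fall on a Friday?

July 22, 1931 is a Wednesday.
From July 22, 1931 to February 28, 1932 is 222 days inclusive.
222 = 7 × 31 + 5, so there are 31 full weeks plus 5 extra days.
Each full week contributes one Friday: 31 so far.
The 5 extra days are Wednesday, Thursday, Friday, Saturday, Sunday — 1 of them qualifies.
Total: 31 + 1 = 32.

32 Fridays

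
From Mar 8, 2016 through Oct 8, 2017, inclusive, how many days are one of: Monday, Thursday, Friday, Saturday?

Mar 8, 2016 is a Tuesday.
That's 580 days from start to end, counting both.
580 = 7 × 82 + 6, so there are 82 full weeks plus 6 extra days.
Each full week contributes 4 days from the set (Mon, Thu, Fri, Sat): 82 × 4 = 328.
The 6 extra days are Tue, Wed, Thu, Fri, Sat, Sun — 3 of them qualify.
Total: 328 + 3 = 331.

331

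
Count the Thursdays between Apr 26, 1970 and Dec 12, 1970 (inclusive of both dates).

33 Thursdays

Apr 26, 1970 is a Sunday.
From Apr 26, 1970 to Dec 12, 1970 is 231 days inclusive.
231 = 7 × 33, so the span is exactly 33 full weeks.
Each full week contributes one Thursday: 33 so far.
Total: 33.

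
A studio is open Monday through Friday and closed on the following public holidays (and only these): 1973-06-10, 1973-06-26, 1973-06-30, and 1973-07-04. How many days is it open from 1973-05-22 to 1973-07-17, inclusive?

1973-05-22 is a Tuesday.
From 1973-05-22 to 1973-07-17 is 57 days inclusive.
57 = 7 × 8 + 1, so there are 8 full weeks plus 1 extra day.
Each full week contributes 5 weekdays (Mon–Fri): 8 × 5 = 40.
The 1 extra day is Tue — 1 of them qualifies.
Total: 40 + 1 = 41.
Holidays: 1973-06-10 (Sun); 1973-06-26 (Tue); 1973-06-30 (Sat); 1973-07-04 (Wed).
2 of the 4 holidays fall on weekdays; the rest are weekends and were already excluded.
Business days: 41 − 2 = 39.

39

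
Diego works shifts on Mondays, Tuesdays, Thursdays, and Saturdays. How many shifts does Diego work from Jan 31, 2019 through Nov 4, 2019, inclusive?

Jan 31, 2019 is a Thursday.
That's 278 days from start to end, counting both.
278 = 7 × 39 + 5, so there are 39 full weeks plus 5 extra days.
Each full week contributes 4 days from the set (Mon, Tue, Thu, Sat): 39 × 4 = 156.
The 5 extra days are Thu, Fri, Sat, Sun, Mon — 3 of them qualify.
Total: 156 + 3 = 159.

159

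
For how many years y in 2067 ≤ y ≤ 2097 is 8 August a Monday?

5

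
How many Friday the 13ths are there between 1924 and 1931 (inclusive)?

Friday-the-13ths by year:
1924: Jun
1925: Feb, Mar, Nov
1926: Aug
1927: May
1928: Jan, Apr, Jul
1929: Sep, Dec
1930: Jun
1931: Feb, Mar, Nov

15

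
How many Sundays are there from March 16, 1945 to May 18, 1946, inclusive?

61

March 16, 1945 is a Friday.
From March 16, 1945 to May 18, 1946 is 429 days inclusive.
429 = 7 × 61 + 2, so there are 61 full weeks plus 2 extra days.
Each full week contributes one Sunday: 61 so far.
The 2 extra days are Friday, Saturday — none qualify.
Total: 61 + 0 = 61.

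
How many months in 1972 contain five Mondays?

4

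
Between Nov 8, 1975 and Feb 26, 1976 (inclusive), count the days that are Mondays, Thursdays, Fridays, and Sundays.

63

Nov 8, 1975 is a Saturday.
That's 111 days from start to end, counting both.
111 = 7 × 15 + 6, so there are 15 full weeks plus 6 extra days.
Each full week contributes 4 days from the set (Mon, Thu, Fri, Sun): 15 × 4 = 60.
The 6 extra days are Sat, Sun, Mon, Tue, Wed, Thu — 3 of them qualify.
Total: 60 + 3 = 63.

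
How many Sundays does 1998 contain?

52

1998-01-01 is a Thursday.
That's 365 days from start to end, counting both.
365 = 7 × 52 + 1, so there are 52 full weeks plus 1 extra day.
Each full week contributes one Sunday: 52 so far.
The 1 extra day is Thu — none qualify.
Total: 52 + 0 = 52.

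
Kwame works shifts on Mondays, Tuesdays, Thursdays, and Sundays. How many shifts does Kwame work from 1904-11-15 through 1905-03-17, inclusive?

1904-11-15 is a Tuesday.
That's 123 days from start to end, counting both.
123 = 7 × 17 + 4, so there are 17 full weeks plus 4 extra days.
Each full week contributes 4 days from the set (Mon, Tue, Thu, Sun): 17 × 4 = 68.
The 4 extra days are Tuesday, Wednesday, Thursday, Friday — 2 of them qualify.
Total: 68 + 2 = 70.

70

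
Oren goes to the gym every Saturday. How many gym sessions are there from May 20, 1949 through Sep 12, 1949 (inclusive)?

May 20, 1949 is a Friday.
From May 20, 1949 to Sep 12, 1949 is 116 days inclusive.
116 = 7 × 16 + 4, so there are 16 full weeks plus 4 extra days.
Each full week contributes one Saturday: 16 so far.
The 4 extra days are Friday, Saturday, Sunday, Monday — 1 of them qualifies.
Total: 16 + 1 = 17.

17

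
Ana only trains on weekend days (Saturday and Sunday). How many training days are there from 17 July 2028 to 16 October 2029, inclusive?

130

17 July 2028 is a Monday.
That's 457 days from start to end, counting both.
457 = 7 × 65 + 2, so there are 65 full weeks plus 2 extra days.
Each full week contributes 2 weekend days (Sat, Sun): 65 × 2 = 130.
The 2 extra days are Monday, Tuesday — none qualify.
Total: 130 + 0 = 130.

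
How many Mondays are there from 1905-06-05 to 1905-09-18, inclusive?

1905-06-05 is a Monday.
That's 106 days from start to end, counting both.
106 = 7 × 15 + 1, so there are 15 full weeks plus 1 extra day.
Each full week contributes one Monday: 15 so far.
The 1 extra day is Monday — 1 of them qualifies.
Total: 15 + 1 = 16.

16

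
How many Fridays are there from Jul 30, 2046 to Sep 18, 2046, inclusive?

Jul 30, 2046 is a Monday.
That's 51 days from start to end, counting both.
51 = 7 × 7 + 2, so there are 7 full weeks plus 2 extra days.
Each full week contributes one Friday: 7 so far.
The 2 extra days are Monday, Tuesday — none qualify.
Total: 7 + 0 = 7.

7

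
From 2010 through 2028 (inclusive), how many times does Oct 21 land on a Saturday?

Day of week of October 21 in each year:
2010: Thu, 2011: Fri, 2012: Sun, 2013: Mon, 2014: Tue, 2015: Wed, 2016: Fri, 2017: Sat ✓, 2018: Sun, 2019: Mon, 2020: Wed, 2021: Thu, 2022: Fri, 2023: Sat ✓, 2024: Mon, 2025: Tue, 2026: Wed, 2027: Thu, 2028: Sat ✓
Saturdays: 2017, 2023, 2028.

3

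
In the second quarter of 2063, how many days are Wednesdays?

13

April 1, 2063 is a Sunday.
From April 1, 2063 to June 30, 2063 is 91 days inclusive.
91 = 7 × 13, so the span is exactly 13 full weeks.
Each full week contributes one Wednesday: 13 so far.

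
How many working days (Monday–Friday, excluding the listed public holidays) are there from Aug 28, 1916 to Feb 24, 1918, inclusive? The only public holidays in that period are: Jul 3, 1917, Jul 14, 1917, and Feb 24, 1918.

389

Aug 28, 1916 is a Monday.
The range spans 546 days (inclusive of both endpoints).
546 = 7 × 78, so the span is exactly 78 full weeks.
Each full week contributes 5 weekdays (Mon–Fri): 78 × 5 = 390.
Holidays: Jul 3, 1917 (Tue); Jul 14, 1917 (Sat); Feb 24, 1918 (Sun).
1 of the 3 holidays fall on weekdays; the rest are weekends and were already excluded.
Business days: 390 − 1 = 389.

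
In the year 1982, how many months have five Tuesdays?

A month has five Tuesdays exactly when Tuesday falls within its first (length − 28) days.
Jan: 31 days, starts Fri → 5 of Fri, Sat, Sun
Feb: 28 days, starts Mon → 5 of (none)
Mar: 31 days, starts Mon → 5 of Mon, Tue, Wed ✓
Apr: 30 days, starts Thu → 5 of Thu, Fri
May: 31 days, starts Sat → 5 of Sat, Sun, Mon
Jun: 30 days, starts Tue → 5 of Tue, Wed ✓
Jul: 31 days, starts Thu → 5 of Thu, Fri, Sat
Aug: 31 days, starts Sun → 5 of Sun, Mon, Tue ✓
Sep: 30 days, starts Wed → 5 of Wed, Thu
Oct: 31 days, starts Fri → 5 of Fri, Sat, Sun
Nov: 30 days, starts Mon → 5 of Mon, Tue ✓
Dec: 31 days, starts Wed → 5 of Wed, Thu, Fri
Months with five Tuesdays: Mar, Jun, Aug, Nov.

4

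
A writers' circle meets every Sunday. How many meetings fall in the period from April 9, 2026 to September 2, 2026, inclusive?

April 9, 2026 is a Thursday.
From April 9, 2026 to September 2, 2026 is 147 days inclusive.
147 = 7 × 21, so the span is exactly 21 full weeks.
Each full week contributes one Sunday: 21 so far.

21 Sundays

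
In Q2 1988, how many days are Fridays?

1988-04-01 is a Friday.
The range spans 91 days (inclusive of both endpoints).
91 = 7 × 13, so the span is exactly 13 full weeks.
Each full week contributes one Friday: 13 so far.

13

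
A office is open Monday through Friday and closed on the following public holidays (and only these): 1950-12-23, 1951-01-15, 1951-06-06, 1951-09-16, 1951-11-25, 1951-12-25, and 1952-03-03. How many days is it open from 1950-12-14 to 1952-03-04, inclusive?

315 working days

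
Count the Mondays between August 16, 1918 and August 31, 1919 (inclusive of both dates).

54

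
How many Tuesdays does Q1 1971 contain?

1 January 1971 is a Friday.
That's 90 days from start to end, counting both.
90 = 7 × 12 + 6, so there are 12 full weeks plus 6 extra days.
Each full week contributes one Tuesday: 12 so far.
The 6 extra days are Fri, Sat, Sun, Mon, Tue, Wed — 1 of them qualifies.
Total: 12 + 1 = 13.

13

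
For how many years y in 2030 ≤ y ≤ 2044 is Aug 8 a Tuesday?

Day of week of August 8 in each year:
2030: Thu, 2031: Fri, 2032: Sun, 2033: Mon, 2034: Tue ✓, 2035: Wed, 2036: Fri, 2037: Sat, 2038: Sun, 2039: Mon, 2040: Wed, 2041: Thu, 2042: Fri, 2043: Sat, 2044: Mon
Tuesdays: 2034.

1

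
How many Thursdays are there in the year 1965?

52

1965-01-01 is a Friday.
That's 365 days from start to end, counting both.
365 = 7 × 52 + 1, so there are 52 full weeks plus 1 extra day.
Each full week contributes one Thursday: 52 so far.
The 1 extra day is Friday — none qualify.
Total: 52 + 0 = 52.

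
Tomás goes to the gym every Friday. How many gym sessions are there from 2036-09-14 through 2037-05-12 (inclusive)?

34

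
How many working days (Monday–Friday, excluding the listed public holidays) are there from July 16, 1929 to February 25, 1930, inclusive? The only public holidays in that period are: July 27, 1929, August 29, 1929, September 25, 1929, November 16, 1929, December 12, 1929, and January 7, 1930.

July 16, 1929 is a Tuesday.
The range spans 225 days (inclusive of both endpoints).
225 = 7 × 32 + 1, so there are 32 full weeks plus 1 extra day.
Each full week contributes 5 weekdays (Mon–Fri): 32 × 5 = 160.
The 1 extra day is Tue — 1 of them qualifies.
Total: 160 + 1 = 161.
Holidays: July 27, 1929 (Sat); August 29, 1929 (Thu); September 25, 1929 (Wed); November 16, 1929 (Sat); December 12, 1929 (Thu); January 7, 1930 (Tue).
4 of the 6 holidays fall on weekdays; the rest are weekends and were already excluded.
Business days: 161 − 4 = 157.

157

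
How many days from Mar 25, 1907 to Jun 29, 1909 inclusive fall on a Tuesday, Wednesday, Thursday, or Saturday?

Mar 25, 1907 is a Monday.
That's 828 days from start to end, counting both.
828 = 7 × 118 + 2, so there are 118 full weeks plus 2 extra days.
Each full week contributes 4 days from the set (Tue, Wed, Thu, Sat): 118 × 4 = 472.
The 2 extra days are Monday, Tuesday — 1 of them qualifies.
Total: 472 + 1 = 473.

473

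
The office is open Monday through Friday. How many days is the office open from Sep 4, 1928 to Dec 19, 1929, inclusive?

Sep 4, 1928 is a Tuesday.
That's 472 days from start to end, counting both.
472 = 7 × 67 + 3, so there are 67 full weeks plus 3 extra days.
Each full week contributes 5 weekdays (Mon–Fri): 67 × 5 = 335.
The 3 extra days are Tuesday, Wednesday, Thursday — 3 of them qualify.
Total: 335 + 3 = 338.

338 weekdays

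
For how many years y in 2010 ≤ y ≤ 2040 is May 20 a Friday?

5

Day of week of May 20 in each year:
2010: Thu, 2011: Fri ✓, 2012: Sun, 2013: Mon, 2014: Tue, 2015: Wed, 2016: Fri ✓, 2017: Sat, 2018: Sun, 2019: Mon, 2020: Wed, 2021: Thu, 2022: Fri ✓, 2023: Sat, 2024: Mon, 2025: Tue, 2026: Wed, 2027: Thu, 2028: Sat, 2029: Sun, 2030: Mon, 2031: Tue, 2032: Thu, 2033: Fri ✓, 2034: Sat, 2035: Sun, 2036: Tue, 2037: Wed, 2038: Thu, 2039: Fri ✓, 2040: Sun
Fridays: 2011, 2016, 2022, 2033, 2039.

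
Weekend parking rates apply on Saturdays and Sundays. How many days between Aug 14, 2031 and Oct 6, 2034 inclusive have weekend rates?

328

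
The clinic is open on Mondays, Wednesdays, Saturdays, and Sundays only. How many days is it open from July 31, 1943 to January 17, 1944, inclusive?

July 31, 1943 is a Saturday.
From July 31, 1943 to January 17, 1944 is 171 days inclusive.
171 = 7 × 24 + 3, so there are 24 full weeks plus 3 extra days.
Each full week contributes 4 days from the set (Mon, Wed, Sat, Sun): 24 × 4 = 96.
The 3 extra days are Sat, Sun, Mon — 3 of them qualify.
Total: 96 + 3 = 99.

99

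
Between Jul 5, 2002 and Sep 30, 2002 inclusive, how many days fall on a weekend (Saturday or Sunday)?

26

Jul 5, 2002 is a Friday.
From Jul 5, 2002 to Sep 30, 2002 is 88 days inclusive.
88 = 7 × 12 + 4, so there are 12 full weeks plus 4 extra days.
Each full week contributes 2 weekend days (Sat, Sun): 12 × 2 = 24.
The 4 extra days are Fri, Sat, Sun, Mon — 2 of them qualify.
Total: 24 + 2 = 26.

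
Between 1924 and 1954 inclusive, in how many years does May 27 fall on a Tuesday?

Day of week of May 27 in each year:
1924: Tue ✓, 1925: Wed, 1926: Thu, 1927: Fri, 1928: Sun, 1929: Mon, 1930: Tue ✓, 1931: Wed, 1932: Fri, 1933: Sat, 1934: Sun, 1935: Mon, 1936: Wed, 1937: Thu, 1938: Fri, 1939: Sat, 1940: Mon, 1941: Tue ✓, 1942: Wed, 1943: Thu, 1944: Sat, 1945: Sun, 1946: Mon, 1947: Tue ✓, 1948: Thu, 1949: Fri, 1950: Sat, 1951: Sun, 1952: Tue ✓, 1953: Wed, 1954: Thu
Tuesdays: 1924, 1930, 1941, 1947, 1952.

5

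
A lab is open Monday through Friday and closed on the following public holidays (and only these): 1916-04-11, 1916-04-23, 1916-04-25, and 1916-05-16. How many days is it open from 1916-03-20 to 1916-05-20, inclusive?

1916-03-20 is a Monday.
That's 62 days from start to end, counting both.
62 = 7 × 8 + 6, so there are 8 full weeks plus 6 extra days.
Each full week contributes 5 weekdays (Mon–Fri): 8 × 5 = 40.
The 6 extra days are Mon, Tue, Wed, Thu, Fri, Sat — 5 of them qualify.
Total: 40 + 5 = 45.
Holidays: 1916-04-11 (Tue); 1916-04-23 (Sun); 1916-04-25 (Tue); 1916-05-16 (Tue).
3 of the 4 holidays fall on weekdays; the rest are weekends and were already excluded.
Business days: 45 − 3 = 42.

42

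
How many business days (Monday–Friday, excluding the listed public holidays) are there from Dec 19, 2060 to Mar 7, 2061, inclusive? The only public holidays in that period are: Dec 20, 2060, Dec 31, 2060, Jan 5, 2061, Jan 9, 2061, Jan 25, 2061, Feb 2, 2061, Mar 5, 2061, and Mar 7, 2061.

50 business days

Dec 19, 2060 is a Sunday.
From Dec 19, 2060 to Mar 7, 2061 is 79 days inclusive.
79 = 7 × 11 + 2, so there are 11 full weeks plus 2 extra days.
Each full week contributes 5 weekdays (Mon–Fri): 11 × 5 = 55.
The 2 extra days are Sunday, Monday — 1 of them qualifies.
Total: 55 + 1 = 56.
Holidays: Dec 20, 2060 (Mon); Dec 31, 2060 (Fri); Jan 5, 2061 (Wed); Jan 9, 2061 (Sun); Jan 25, 2061 (Tue); Feb 2, 2061 (Wed); Mar 5, 2061 (Sat); Mar 7, 2061 (Mon).
6 of the 8 holidays fall on weekdays; the rest are weekends and were already excluded.
Business days: 56 − 6 = 50.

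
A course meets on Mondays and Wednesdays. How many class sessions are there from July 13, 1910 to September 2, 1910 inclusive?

July 13, 1910 is a Wednesday.
From July 13, 1910 to September 2, 1910 is 52 days inclusive.
52 = 7 × 7 + 3, so there are 7 full weeks plus 3 extra days.
Each full week contributes 2 days from the set (Mon, Wed): 7 × 2 = 14.
The 3 extra days are Wednesday, Thursday, Friday — 1 of them qualifies.
Total: 14 + 1 = 15.

15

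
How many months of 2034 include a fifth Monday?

A month has five Mondays exactly when Monday falls within its first (length − 28) days.
Jan: 31 days, starts Sun → 5 of Sun, Mon, Tue ✓
Feb: 28 days, starts Wed → 5 of (none)
Mar: 31 days, starts Wed → 5 of Wed, Thu, Fri
Apr: 30 days, starts Sat → 5 of Sat, Sun
May: 31 days, starts Mon → 5 of Mon, Tue, Wed ✓
Jun: 30 days, starts Thu → 5 of Thu, Fri
Jul: 31 days, starts Sat → 5 of Sat, Sun, Mon ✓
Aug: 31 days, starts Tue → 5 of Tue, Wed, Thu
Sep: 30 days, starts Fri → 5 of Fri, Sat
Oct: 31 days, starts Sun → 5 of Sun, Mon, Tue ✓
Nov: 30 days, starts Wed → 5 of Wed, Thu
Dec: 31 days, starts Fri → 5 of Fri, Sat, Sun
Months with five Mondays: Jan, May, Jul, Oct.

4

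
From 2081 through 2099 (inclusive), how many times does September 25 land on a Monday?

Day of week of September 25 in each year:
2081: Thu, 2082: Fri, 2083: Sat, 2084: Mon ✓, 2085: Tue, 2086: Wed, 2087: Thu, 2088: Sat, 2089: Sun, 2090: Mon ✓, 2091: Tue, 2092: Thu, 2093: Fri, 2094: Sat, 2095: Sun, 2096: Tue, 2097: Wed, 2098: Thu, 2099: Fri
Mondays: 2084, 2090.

2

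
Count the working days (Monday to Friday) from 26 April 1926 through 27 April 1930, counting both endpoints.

26 April 1926 is a Monday.
That's 1463 days from start to end, counting both.
1463 = 7 × 209, so the span is exactly 209 full weeks.
Each full week contributes 5 weekdays (Mon–Fri): 209 × 5 = 1045.

1045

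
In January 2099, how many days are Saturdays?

5

1 January 2099 is a Thursday.
From 1 January 2099 to 31 January 2099 is 31 days inclusive.
31 = 7 × 4 + 3, so there are 4 full weeks plus 3 extra days.
Each full week contributes one Saturday: 4 so far.
The 3 extra days are Thursday, Friday, Saturday — 1 of them qualifies.
Total: 4 + 1 = 5.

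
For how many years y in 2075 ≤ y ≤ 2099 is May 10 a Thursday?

Day of week of May 10 in each year:
2075: Fri, 2076: Sun, 2077: Mon, 2078: Tue, 2079: Wed, 2080: Fri, 2081: Sat, 2082: Sun, 2083: Mon, 2084: Wed, 2085: Thu ✓, 2086: Fri, 2087: Sat, 2088: Mon, 2089: Tue, 2090: Wed, 2091: Thu ✓, 2092: Sat, 2093: Sun, 2094: Mon, 2095: Tue, 2096: Thu ✓, 2097: Fri, 2098: Sat, 2099: Sun
Thursdays: 2085, 2091, 2096.

3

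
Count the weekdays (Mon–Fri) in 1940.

1 January 1940 is a Monday.
That's 366 days from start to end, counting both.
366 = 7 × 52 + 2, so there are 52 full weeks plus 2 extra days.
Each full week contributes 5 weekdays (Mon–Fri): 52 × 5 = 260.
The 2 extra days are Monday, Tuesday — 2 of them qualify.
Total: 260 + 2 = 262.

262 weekdays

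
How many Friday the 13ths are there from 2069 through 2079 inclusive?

Friday-the-13ths by year:
2069: Sep, Dec
2070: Jun
2071: Feb, Mar, Nov
2072: May
2073: Jan, Oct
2074: Apr, Jul
2075: Sep, Dec
2076: Mar, Nov
2077: Aug
2078: May
2079: Jan, Oct

19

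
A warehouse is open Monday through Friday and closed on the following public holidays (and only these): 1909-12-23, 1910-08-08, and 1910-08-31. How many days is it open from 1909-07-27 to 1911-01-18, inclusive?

384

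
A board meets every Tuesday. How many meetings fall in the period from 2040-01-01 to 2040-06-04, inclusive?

22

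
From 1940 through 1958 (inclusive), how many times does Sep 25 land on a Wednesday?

Day of week of September 25 in each year:
1940: Wed ✓, 1941: Thu, 1942: Fri, 1943: Sat, 1944: Mon, 1945: Tue, 1946: Wed ✓, 1947: Thu, 1948: Sat, 1949: Sun, 1950: Mon, 1951: Tue, 1952: Thu, 1953: Fri, 1954: Sat, 1955: Sun, 1956: Tue, 1957: Wed ✓, 1958: Thu
Wednesdays: 1940, 1946, 1957.

3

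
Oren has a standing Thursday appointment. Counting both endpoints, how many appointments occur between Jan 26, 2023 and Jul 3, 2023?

23

Jan 26, 2023 is a Thursday.
From Jan 26, 2023 to Jul 3, 2023 is 159 days inclusive.
159 = 7 × 22 + 5, so there are 22 full weeks plus 5 extra days.
Each full week contributes one Thursday: 22 so far.
The 5 extra days are Thursday, Friday, Saturday, Sunday, Monday — 1 of them qualifies.
Total: 22 + 1 = 23.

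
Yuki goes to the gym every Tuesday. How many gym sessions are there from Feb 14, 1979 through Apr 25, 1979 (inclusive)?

Feb 14, 1979 is a Wednesday.
From Feb 14, 1979 to Apr 25, 1979 is 71 days inclusive.
71 = 7 × 10 + 1, so there are 10 full weeks plus 1 extra day.
Each full week contributes one Tuesday: 10 so far.
The 1 extra day is Wednesday — none qualify.
Total: 10 + 0 = 10.

10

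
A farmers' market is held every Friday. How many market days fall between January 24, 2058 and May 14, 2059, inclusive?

68 Fridays

January 24, 2058 is a Thursday.
The range spans 476 days (inclusive of both endpoints).
476 = 7 × 68, so the span is exactly 68 full weeks.
Each full week contributes one Friday: 68 so far.
Total: 68.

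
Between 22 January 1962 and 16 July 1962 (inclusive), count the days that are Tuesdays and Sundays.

50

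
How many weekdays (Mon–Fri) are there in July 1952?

1952-07-01 is a Tuesday.
The range spans 31 days (inclusive of both endpoints).
31 = 7 × 4 + 3, so there are 4 full weeks plus 3 extra days.
Each full week contributes 5 weekdays (Mon–Fri): 4 × 5 = 20.
The 3 extra days are Tuesday, Wednesday, Thursday — 3 of them qualify.
Total: 20 + 3 = 23.

23 weekdays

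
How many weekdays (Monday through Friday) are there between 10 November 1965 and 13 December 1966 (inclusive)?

10 November 1965 is a Wednesday.
That's 399 days from start to end, counting both.
399 = 7 × 57, so the span is exactly 57 full weeks.
Each full week contributes 5 weekdays (Mon–Fri): 57 × 5 = 285.
Total: 285.

285 weekdays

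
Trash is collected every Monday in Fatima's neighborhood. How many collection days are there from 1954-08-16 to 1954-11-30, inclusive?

16

1954-08-16 is a Monday.
That's 107 days from start to end, counting both.
107 = 7 × 15 + 2, so there are 15 full weeks plus 2 extra days.
Each full week contributes one Monday: 15 so far.
The 2 extra days are Monday, Tuesday — 1 of them qualifies.
Total: 15 + 1 = 16.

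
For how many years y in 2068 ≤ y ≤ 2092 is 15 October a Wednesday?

4

Day of week of October 15 in each year:
2068: Mon, 2069: Tue, 2070: Wed ✓, 2071: Thu, 2072: Sat, 2073: Sun, 2074: Mon, 2075: Tue, 2076: Thu, 2077: Fri, 2078: Sat, 2079: Sun, 2080: Tue, 2081: Wed ✓, 2082: Thu, 2083: Fri, 2084: Sun, 2085: Mon, 2086: Tue, 2087: Wed ✓, 2088: Fri, 2089: Sat, 2090: Sun, 2091: Mon, 2092: Wed ✓
Wednesdays: 2070, 2081, 2087, 2092.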